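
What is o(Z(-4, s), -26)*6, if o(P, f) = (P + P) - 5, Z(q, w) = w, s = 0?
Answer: -30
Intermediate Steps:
o(P, f) = -5 + 2*P (o(P, f) = 2*P - 5 = -5 + 2*P)
o(Z(-4, s), -26)*6 = (-5 + 2*0)*6 = (-5 + 0)*6 = -5*6 = -30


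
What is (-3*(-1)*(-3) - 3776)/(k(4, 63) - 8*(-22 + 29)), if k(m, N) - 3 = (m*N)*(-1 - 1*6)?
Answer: 3785/1817 ≈ 2.0831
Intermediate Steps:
k(m, N) = 3 - 7*N*m (k(m, N) = 3 + (m*N)*(-1 - 1*6) = 3 + (N*m)*(-1 - 6) = 3 + (N*m)*(-7) = 3 - 7*N*m)
(-3*(-1)*(-3) - 3776)/(k(4, 63) - 8*(-22 + 29)) = (-3*(-1)*(-3) - 3776)/((3 - 7*63*4) - 8*(-22 + 29)) = (3*(-3) - 3776)/((3 - 1764) - 8*7) = (-9 - 3776)/(-1761 - 56) = -3785/(-1817) = -3785*(-1/1817) = 3785/1817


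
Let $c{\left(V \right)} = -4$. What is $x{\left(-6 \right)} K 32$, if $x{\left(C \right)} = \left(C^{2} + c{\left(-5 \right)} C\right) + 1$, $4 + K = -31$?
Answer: $-68320$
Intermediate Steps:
$K = -35$ ($K = -4 - 31 = -35$)
$x{\left(C \right)} = 1 + C^{2} - 4 C$ ($x{\left(C \right)} = \left(C^{2} - 4 C\right) + 1 = 1 + C^{2} - 4 C$)
$x{\left(-6 \right)} K 32 = \left(1 + \left(-6\right)^{2} - -24\right) \left(-35\right) 32 = \left(1 + 36 + 24\right) \left(-35\right) 32 = 61 \left(-35\right) 32 = \left(-2135\right) 32 = -68320$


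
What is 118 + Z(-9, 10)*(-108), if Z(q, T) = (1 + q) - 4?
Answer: 1414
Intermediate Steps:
Z(q, T) = -3 + q
118 + Z(-9, 10)*(-108) = 118 + (-3 - 9)*(-108) = 118 - 12*(-108) = 118 + 1296 = 1414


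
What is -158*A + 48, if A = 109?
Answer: -17174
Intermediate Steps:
-158*A + 48 = -158*109 + 48 = -17222 + 48 = -17174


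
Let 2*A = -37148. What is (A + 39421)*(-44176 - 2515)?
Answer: -973367277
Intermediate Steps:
A = -18574 (A = (½)*(-37148) = -18574)
(A + 39421)*(-44176 - 2515) = (-18574 + 39421)*(-44176 - 2515) = 20847*(-46691) = -973367277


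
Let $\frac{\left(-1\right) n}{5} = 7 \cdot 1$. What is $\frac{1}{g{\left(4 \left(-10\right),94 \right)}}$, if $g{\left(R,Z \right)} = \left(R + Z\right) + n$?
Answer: $\frac{1}{19} \approx 0.052632$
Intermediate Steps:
$n = -35$ ($n = - 5 \cdot 7 \cdot 1 = \left(-5\right) 7 = -35$)
$g{\left(R,Z \right)} = -35 + R + Z$ ($g{\left(R,Z \right)} = \left(R + Z\right) - 35 = -35 + R + Z$)
$\frac{1}{g{\left(4 \left(-10\right),94 \right)}} = \frac{1}{-35 + 4 \left(-10\right) + 94} = \frac{1}{-35 - 40 + 94} = \frac{1}{19}$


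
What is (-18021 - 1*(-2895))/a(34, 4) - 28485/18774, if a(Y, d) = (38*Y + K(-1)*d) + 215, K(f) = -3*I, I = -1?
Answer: -5194353/452662 ≈ -11.475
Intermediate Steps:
K(f) = 3 (K(f) = -3*(-1) = 3)
a(Y, d) = 215 + 3*d + 38*Y (a(Y, d) = (38*Y + 3*d) + 215 = (3*d + 38*Y) + 215 = 215 + 3*d + 38*Y)
(-18021 - 1*(-2895))/a(34, 4) - 28485/18774 = (-18021 - 1*(-2895))/(215 + 3*4 + 38*34) - 28485/18774 = (-18021 + 2895)/(215 + 12 + 1292) - 28485*1/18774 = -15126/1519 - 3165/2086 = -5194353/452662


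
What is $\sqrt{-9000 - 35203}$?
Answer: $i \sqrt{44203} \approx 210.25 i$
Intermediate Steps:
$\sqrt{-9000 - 35203} = \sqrt{-44203} = i \sqrt{44203}$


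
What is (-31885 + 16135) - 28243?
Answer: -43993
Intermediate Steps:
(-31885 + 16135) - 28243 = -15750 - 28243 = -43993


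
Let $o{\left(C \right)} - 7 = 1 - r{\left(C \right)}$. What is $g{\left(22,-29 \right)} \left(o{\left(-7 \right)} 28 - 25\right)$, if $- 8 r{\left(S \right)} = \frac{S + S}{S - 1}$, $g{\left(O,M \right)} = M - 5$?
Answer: $- \frac{27897}{4} \approx -6974.3$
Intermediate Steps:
$g{\left(O,M \right)} = -5 + M$
$r{\left(S \right)} = - \frac{S}{4 \left(-1 + S\right)}$ ($r{\left(S \right)} = - \frac{\left(S + S\right) \frac{1}{S - 1}}{8} = - \frac{2 S \frac{1}{-1 + S}}{8} = - \frac{S}{4 \left(-1 + S\right)}$)
$o{\left(C \right)} = 8 + \frac{C}{-4 + 4 C}$ ($o{\left(C \right)} = 7 - \left(-1 - \frac{C}{-4 + 4 C}\right) = 7 + \left(1 + \frac{C}{-4 + 4 C}\right) = 8 + \frac{C}{-4 + 4 C}$)
$g{\left(22,-29 \right)} \left(o{\left(-7 \right)} 28 - 25\right) = \left(-5 - 29\right) \left(\frac{-32 + 33 \left(-7\right)}{4 \left(-1 - 7\right)} 28 - 25\right) = - 34 \left(\frac{-32 - 231}{4 \left(-8\right)} 28 - 25\right) = - 34 \left(\frac{1}{4} \left(- \frac{1}{8}\right) \left(-263\right) 28 - 25\right) = - 34 \left(\frac{263}{32} \cdot 28 - 25\right) = - 34 \left(\frac{1841}{8} - 25\right) = \left(-34\right) \frac{1641}{8} = - \frac{27897}{4}$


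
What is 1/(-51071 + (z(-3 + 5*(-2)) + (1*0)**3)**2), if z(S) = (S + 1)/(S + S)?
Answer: -169/8630963 ≈ -1.9581e-5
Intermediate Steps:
z(S) = (1 + S)/(2*S) (z(S) = (1 + S)/((2*S)) = (1 + S)*(1/(2*S)) = (1 + S)/(2*S))
1/(-51071 + (z(-3 + 5*(-2)) + (1*0)**3)**2) = 1/(-51071 + ((1 + (-3 + 5*(-2)))/(2*(-3 + 5*(-2))) + (1*0)**3)**2) = 1/(-51071 + ((1 + (-3 - 10))/(2*(-3 - 10)) + 0**3)**2) = 1/(-51071 + ((1/2)*(1 - 13)/(-13) + 0)**2) = 1/(-51071 + ((1/2)*(-1/13)*(-12) + 0)**2) = 1/(-51071 + (6/13 + 0)**2) = 1/(-51071 + (6/13)**2) = 1/(-51071 + 36/169) = 1/(-8630963/169) = -169/8630963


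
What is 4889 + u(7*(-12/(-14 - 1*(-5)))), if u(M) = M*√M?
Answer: 4889 + 56*√21/9 ≈ 4917.5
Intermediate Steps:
u(M) = M^(3/2)
4889 + u(7*(-12/(-14 - 1*(-5)))) = 4889 + (7*(-12/(-14 - 1*(-5))))^(3/2) = 4889 + (7*(-12/(-14 + 5)))^(3/2) = 4889 + (7*(-12/(-9)))^(3/2) = 4889 + (7*(-12*(-⅑)))^(3/2) = 4889 + (7*(4/3))^(3/2) = 4889 + (28/3)^(3/2) = 4889 + 56*√21/9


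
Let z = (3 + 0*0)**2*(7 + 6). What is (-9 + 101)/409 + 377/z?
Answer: 12689/3681 ≈ 3.4472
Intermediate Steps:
z = 117 (z = (3 + 0)**2*13 = 3**2*13 = 9*13 = 117)
(-9 + 101)/409 + 377/z = (-9 + 101)/409 + 377/117 = 92*(1/409) + 377*(1/117) = 92/409 + 29/9 = 12689/3681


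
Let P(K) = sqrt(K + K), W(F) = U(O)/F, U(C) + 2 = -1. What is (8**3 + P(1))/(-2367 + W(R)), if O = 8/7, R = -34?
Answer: -17408/80475 - 34*sqrt(2)/80475 ≈ -0.21691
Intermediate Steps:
O = 8/7 (O = 8*(1/7) = 8/7 ≈ 1.1429)
U(C) = -3 (U(C) = -2 - 1 = -3)
W(F) = -3/F
P(K) = sqrt(2)*sqrt(K) (P(K) = sqrt(2*K) = sqrt(2)*sqrt(K))
(8**3 + P(1))/(-2367 + W(R)) = (8**3 + sqrt(2)*sqrt(1))/(-2367 - 3/(-34)) = (512 + sqrt(2)*1)/(-2367 - 3*(-1/34)) = (512 + sqrt(2))/(-2367 + 3/34) = (512 + sqrt(2))/(-80475/34) = (512 + sqrt(2))*(-34/80475) = -17408/80475 - 34*sqrt(2)/80475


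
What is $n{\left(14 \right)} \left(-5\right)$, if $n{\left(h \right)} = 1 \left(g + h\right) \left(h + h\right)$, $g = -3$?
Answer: $-1540$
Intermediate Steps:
$n{\left(h \right)} = 2 h \left(-3 + h\right)$ ($n{\left(h \right)} = 1 \left(-3 + h\right) \left(h + h\right) = \left(-3 + h\right) 2 h = 2 h \left(-3 + h\right)$)
$n{\left(14 \right)} \left(-5\right) = 2 \cdot 14 \left(-3 + 14\right) \left(-5\right) = 2 \cdot 14 \cdot 11 \left(-5\right) = 308 \left(-5\right) = -1540$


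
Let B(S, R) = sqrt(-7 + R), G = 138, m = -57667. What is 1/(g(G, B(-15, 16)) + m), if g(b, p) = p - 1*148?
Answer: -1/57812 ≈ -1.7297e-5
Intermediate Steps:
g(b, p) = -148 + p (g(b, p) = p - 148 = -148 + p)
1/(g(G, B(-15, 16)) + m) = 1/((-148 + sqrt(-7 + 16)) - 57667) = 1/((-148 + sqrt(9)) - 57667) = 1/((-148 + 3) - 57667) = 1/(-145 - 57667) = 1/(-57812) = -1/57812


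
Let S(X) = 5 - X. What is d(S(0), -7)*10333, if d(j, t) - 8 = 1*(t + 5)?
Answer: 61998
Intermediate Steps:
d(j, t) = 13 + t (d(j, t) = 8 + 1*(t + 5) = 8 + 1*(5 + t) = 8 + (5 + t) = 13 + t)
d(S(0), -7)*10333 = (13 - 7)*10333 = 6*10333 = 61998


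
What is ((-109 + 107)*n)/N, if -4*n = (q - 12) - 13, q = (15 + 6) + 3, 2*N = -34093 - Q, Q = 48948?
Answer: 1/83041 ≈ 1.2042e-5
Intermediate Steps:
N = -83041/2 (N = (-34093 - 1*48948)/2 = (-34093 - 48948)/2 = (1/2)*(-83041) = -83041/2 ≈ -41521.)
q = 24 (q = 21 + 3 = 24)
n = 1/4 (n = -((24 - 12) - 13)/4 = -(12 - 13)/4 = -1/4*(-1) = 1/4 ≈ 0.25000)
((-109 + 107)*n)/N = ((-109 + 107)*(1/4))/(-83041/2) = -2*1/4*(-2/83041) = -1/2*(-2/83041) = 1/83041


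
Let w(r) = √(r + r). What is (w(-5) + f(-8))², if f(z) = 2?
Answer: (2 + I*√10)² ≈ -6.0 + 12.649*I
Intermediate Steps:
w(r) = √2*√r (w(r) = √(2*r) = √2*√r)
(w(-5) + f(-8))² = (√2*√(-5) + 2)² = (√2*(I*√5) + 2)² = (I*√10 + 2)² = (2 + I*√10)²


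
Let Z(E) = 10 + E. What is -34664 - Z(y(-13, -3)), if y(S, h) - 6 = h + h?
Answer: -34674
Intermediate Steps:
y(S, h) = 6 + 2*h (y(S, h) = 6 + (h + h) = 6 + 2*h)
-34664 - Z(y(-13, -3)) = -34664 - (10 + (6 + 2*(-3))) = -34664 - (10 + (6 - 6)) = -34664 - (10 + 0) = -34664 - 1*10 = -34664 - 10 = -34674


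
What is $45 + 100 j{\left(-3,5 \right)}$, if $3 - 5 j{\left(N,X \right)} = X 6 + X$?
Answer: $-595$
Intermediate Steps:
$j{\left(N,X \right)} = \frac{3}{5} - \frac{7 X}{5}$ ($j{\left(N,X \right)} = \frac{3}{5} - \frac{X 6 + X}{5} = \frac{3}{5} - \frac{6 X + X}{5} = \frac{3}{5} - \frac{7 X}{5}$)
$45 + 100 j{\left(-3,5 \right)} = 45 + 100 \left(\frac{3}{5} - 7\right) = 45 + 100 \left(- \frac{32}{5}\right) = 45 - 640 = -595$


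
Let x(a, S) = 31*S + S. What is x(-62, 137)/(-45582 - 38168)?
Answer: -2192/41875 ≈ -0.052346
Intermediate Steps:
x(a, S) = 32*S
x(-62, 137)/(-45582 - 38168) = (32*137)/(-45582 - 38168) = 4384/(-83750) = 4384*(-1/83750) = -2192/41875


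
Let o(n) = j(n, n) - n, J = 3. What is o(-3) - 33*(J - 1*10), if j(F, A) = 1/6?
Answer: 1405/6 ≈ 234.17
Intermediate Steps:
j(F, A) = 1/6
o(n) = 1/6 - n
o(-3) - 33*(J - 1*10) = (1/6 - 1*(-3)) - 33*(3 - 1*10) = (1/6 + 3) - 33*(3 - 10) = 19/6 - 33*(-7) = 19/6 + 231 = 1405/6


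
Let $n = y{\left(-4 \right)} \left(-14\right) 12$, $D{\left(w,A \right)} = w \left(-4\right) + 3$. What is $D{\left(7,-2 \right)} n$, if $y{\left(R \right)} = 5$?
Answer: $21000$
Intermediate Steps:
$D{\left(w,A \right)} = 3 - 4 w$ ($D{\left(w,A \right)} = - 4 w + 3 = 3 - 4 w$)
$n = -840$ ($n = 5 \left(-14\right) 12 = \left(-70\right) 12 = -840$)
$D{\left(7,-2 \right)} n = \left(3 - 28\right) \left(-840\right) = \left(-25\right) \left(-840\right) = 21000$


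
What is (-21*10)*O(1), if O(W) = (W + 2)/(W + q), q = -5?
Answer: 315/2 ≈ 157.50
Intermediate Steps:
O(W) = (2 + W)/(-5 + W) (O(W) = (W + 2)/(W - 5) = (2 + W)/(-5 + W))
(-21*10)*O(1) = (-21*10)*((2 + 1)/(-5 + 1)) = -210*3/(-4) = -(-105)*3/2 = -210*(-¾) = 315/2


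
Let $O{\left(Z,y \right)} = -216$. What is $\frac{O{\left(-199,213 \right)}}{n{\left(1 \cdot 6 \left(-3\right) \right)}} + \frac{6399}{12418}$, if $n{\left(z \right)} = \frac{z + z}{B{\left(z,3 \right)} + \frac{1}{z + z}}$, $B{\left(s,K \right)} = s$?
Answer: $- \frac{2005222}{18627} \approx -107.65$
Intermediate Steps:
$n{\left(z \right)} = \frac{2 z}{z + \frac{1}{2 z}}$ ($n{\left(z \right)} = \frac{z + z}{z + \frac{1}{z + z}} = \frac{2 z}{z + \frac{1}{2 z}}$)
$\frac{O{\left(-199,213 \right)}}{n{\left(1 \cdot 6 \left(-3\right) \right)}} + \frac{6399}{12418} = - \frac{216}{4 \left(1 \cdot 6 \left(-3\right)\right)^{2} \frac{1}{1 + 2 \left(1 \cdot 6 \left(-3\right)\right)^{2}}} + \frac{6399}{12418} = - \frac{216}{4 \left(6 \left(-3\right)\right)^{2} \frac{1}{1 + 2 \left(6 \left(-3\right)\right)^{2}}} + 6399 \cdot \frac{1}{12418} = - \frac{216}{4 \left(-18\right)^{2} \frac{1}{1 + 2 \left(-18\right)^{2}}} + \frac{6399}{12418} = - \frac{216}{4 \cdot 324 \frac{1}{1 + 2 \cdot 324}} + \frac{6399}{12418} = - \frac{216}{4 \cdot 324 \frac{1}{1 + 648}} + \frac{6399}{12418} = - \frac{216}{4 \cdot 324 \cdot \frac{1}{649}} + \frac{6399}{12418} = - \frac{216}{\frac{1296}{649}} + \frac{6399}{12418} = \left(-216\right) \frac{649}{1296} + \frac{6399}{12418} = - \frac{649}{6} + \frac{6399}{12418} = - \frac{2005222}{18627}$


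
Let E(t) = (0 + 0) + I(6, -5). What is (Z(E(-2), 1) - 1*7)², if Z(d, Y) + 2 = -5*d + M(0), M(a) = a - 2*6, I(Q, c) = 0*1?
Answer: 441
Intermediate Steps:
I(Q, c) = 0
E(t) = 0 (E(t) = (0 + 0) + 0 = 0 + 0 = 0)
M(a) = -12 + a (M(a) = a - 12 = -12 + a)
Z(d, Y) = -14 - 5*d (Z(d, Y) = -2 + (-5*d + (-12 + 0)) = -2 + (-5*d - 12) = -2 + (-12 - 5*d) = -14 - 5*d)
(Z(E(-2), 1) - 1*7)² = ((-14 - 5*0) - 1*7)² = ((-14 + 0) - 7)² = (-14 - 7)² = (-21)² = 441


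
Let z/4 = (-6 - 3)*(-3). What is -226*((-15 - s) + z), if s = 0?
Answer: -21018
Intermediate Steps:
z = 108 (z = 4*((-6 - 3)*(-3)) = 4*(-9*(-3)) = 4*27 = 108)
-226*((-15 - s) + z) = -226*((-15 - 1*0) + 108) = -226*((-15 + 0) + 108) = -226*(-15 + 108) = -226*93 = -21018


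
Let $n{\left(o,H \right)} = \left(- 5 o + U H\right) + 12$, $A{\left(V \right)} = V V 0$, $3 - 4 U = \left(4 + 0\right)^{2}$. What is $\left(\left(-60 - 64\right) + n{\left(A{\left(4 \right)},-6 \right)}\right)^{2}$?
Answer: $\frac{34225}{4} \approx 8556.3$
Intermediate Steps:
$U = - \frac{13}{4}$ ($U = \frac{3}{4} - \frac{\left(4 + 0\right)^{2}}{4} = \frac{3}{4} - \frac{4^{2}}{4} = \frac{3}{4} - 4 = - \frac{13}{4} \approx -3.25$)
$A{\left(V \right)} = 0$ ($A{\left(V \right)} = V^{2} \cdot 0 = 0$)
$n{\left(o,H \right)} = 12 - 5 o - \frac{13 H}{4}$ ($n{\left(o,H \right)} = \left(- 5 o - \frac{13 H}{4}\right) + 12 = 12 - 5 o - \frac{13 H}{4}$)
$\left(\left(-60 - 64\right) + n{\left(A{\left(4 \right)},-6 \right)}\right)^{2} = \left(\left(-60 - 64\right) - - \frac{63}{2}\right)^{2} = \left(-124 + \left(12 + 0 + \frac{39}{2}\right)\right)^{2} = \left(-124 + \frac{63}{2}\right)^{2} = \left(- \frac{185}{2}\right)^{2} = \frac{34225}{4}$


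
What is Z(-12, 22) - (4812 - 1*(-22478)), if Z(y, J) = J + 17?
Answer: -27251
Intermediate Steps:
Z(y, J) = 17 + J
Z(-12, 22) - (4812 - 1*(-22478)) = (17 + 22) - (4812 - 1*(-22478)) = 39 - (4812 + 22478) = 39 - 1*27290 = 39 - 27290 = -27251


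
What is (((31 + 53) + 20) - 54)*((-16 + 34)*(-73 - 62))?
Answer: -121500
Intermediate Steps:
(((31 + 53) + 20) - 54)*((-16 + 34)*(-73 - 62)) = ((84 + 20) - 54)*(18*(-135)) = (104 - 54)*(-2430) = 50*(-2430) = -121500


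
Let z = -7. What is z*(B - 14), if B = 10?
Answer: 28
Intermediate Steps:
z*(B - 14) = -7*(10 - 14) = -7*(-4) = 28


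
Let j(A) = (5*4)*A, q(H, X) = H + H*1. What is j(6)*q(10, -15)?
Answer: 2400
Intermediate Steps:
q(H, X) = 2*H (q(H, X) = H + H = 2*H)
j(A) = 20*A
j(6)*q(10, -15) = (20*6)*(2*10) = 120*20 = 2400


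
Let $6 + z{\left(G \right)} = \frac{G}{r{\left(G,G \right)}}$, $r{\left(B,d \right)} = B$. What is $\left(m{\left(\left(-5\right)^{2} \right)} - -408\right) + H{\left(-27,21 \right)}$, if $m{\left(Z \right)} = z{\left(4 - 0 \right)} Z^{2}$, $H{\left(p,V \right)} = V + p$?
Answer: $-2723$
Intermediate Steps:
$z{\left(G \right)} = -5$ ($z{\left(G \right)} = -6 + \frac{G}{G} = -6 + 1 = -5$)
$m{\left(Z \right)} = - 5 Z^{2}$
$\left(m{\left(\left(-5\right)^{2} \right)} - -408\right) + H{\left(-27,21 \right)} = \left(- 5 \left(\left(-5\right)^{2}\right)^{2} - -408\right) + \left(21 - 27\right) = \left(- 5 \cdot 25^{2} + 408\right) - 6 = \left(\left(-5\right) 625 + 408\right) - 6 = \left(-3125 + 408\right) - 6 = -2717 - 6 = -2723$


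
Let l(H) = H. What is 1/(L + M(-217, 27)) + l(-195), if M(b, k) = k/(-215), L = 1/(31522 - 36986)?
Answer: -29984645/147743 ≈ -202.95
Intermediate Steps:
L = -1/5464 (L = 1/(-5464) = -1/5464 ≈ -0.00018302)
M(b, k) = -k/215 (M(b, k) = k*(-1/215) = -k/215)
1/(L + M(-217, 27)) + l(-195) = 1/(-1/5464 - 1/215*27) - 195 = 1/(-1/5464 - 27/215) - 195 = 1/(-147743/1174760) - 195 = -1174760/147743 - 195 = -29984645/147743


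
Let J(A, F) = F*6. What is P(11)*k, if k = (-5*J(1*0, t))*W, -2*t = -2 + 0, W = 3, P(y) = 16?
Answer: -1440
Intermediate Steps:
t = 1 (t = -(-2 + 0)/2 = -1/2*(-2) = 1)
J(A, F) = 6*F
k = -90 (k = -30*3 = -90)
P(11)*k = 16*(-90) = -1440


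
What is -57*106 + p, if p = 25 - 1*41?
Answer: -6058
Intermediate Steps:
p = -16 (p = 25 - 41 = -16)
-57*106 + p = -57*106 - 16 = -6042 - 16 = -6058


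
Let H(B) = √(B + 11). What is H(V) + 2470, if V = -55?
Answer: 2470 + 2*I*√11 ≈ 2470.0 + 6.6332*I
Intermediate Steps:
H(B) = √(11 + B)
H(V) + 2470 = √(11 - 55) + 2470 = √(-44) + 2470 = 2*I*√11 + 2470 = 2470 + 2*I*√11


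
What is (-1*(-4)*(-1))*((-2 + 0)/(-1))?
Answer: -8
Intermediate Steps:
(-1*(-4)*(-1))*((-2 + 0)/(-1)) = (4*(-1))*(-2*(-1)) = -4*2 = -8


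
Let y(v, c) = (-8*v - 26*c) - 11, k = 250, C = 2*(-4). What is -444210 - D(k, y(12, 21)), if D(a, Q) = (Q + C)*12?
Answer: -436278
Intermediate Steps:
C = -8
y(v, c) = -11 - 26*c - 8*v (y(v, c) = (-26*c - 8*v) - 11 = -11 - 26*c - 8*v)
D(a, Q) = -96 + 12*Q (D(a, Q) = (Q - 8)*12 = (-8 + Q)*12 = -96 + 12*Q)
-444210 - D(k, y(12, 21)) = -444210 - (-96 + 12*(-11 - 26*21 - 8*12)) = -444210 - (-96 + 12*(-11 - 546 - 96)) = -444210 - (-96 + 12*(-653)) = -444210 - (-96 - 7836) = -444210 - 1*(-7932) = -444210 + 7932 = -436278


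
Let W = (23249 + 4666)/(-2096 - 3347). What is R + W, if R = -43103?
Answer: -234637544/5443 ≈ -43108.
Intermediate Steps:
W = -27915/5443 (W = 27915/(-5443) = 27915*(-1/5443) = -27915/5443 ≈ -5.1286)
R + W = -43103 - 27915/5443 = -234637544/5443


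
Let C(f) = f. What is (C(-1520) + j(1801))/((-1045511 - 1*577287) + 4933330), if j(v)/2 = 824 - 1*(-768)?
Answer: 416/827633 ≈ 0.00050264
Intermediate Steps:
j(v) = 3184 (j(v) = 2*(824 - 1*(-768)) = 2*(824 + 768) = 2*1592 = 3184)
(C(-1520) + j(1801))/((-1045511 - 1*577287) + 4933330) = (-1520 + 3184)/((-1045511 - 1*577287) + 4933330) = 1664/((-1045511 - 577287) + 4933330) = 1664/(-1622798 + 4933330) = 1664/3310532 = 1664*(1/3310532) = 416/827633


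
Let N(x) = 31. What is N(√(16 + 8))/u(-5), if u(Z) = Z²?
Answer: 31/25 ≈ 1.2400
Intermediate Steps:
N(√(16 + 8))/u(-5) = 31/((-5)²) = 31/25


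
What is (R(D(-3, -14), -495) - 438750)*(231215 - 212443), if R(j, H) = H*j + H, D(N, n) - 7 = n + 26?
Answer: -8422057800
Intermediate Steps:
D(N, n) = 33 + n (D(N, n) = 7 + (n + 26) = 7 + (26 + n) = 33 + n)
R(j, H) = H + H*j
(R(D(-3, -14), -495) - 438750)*(231215 - 212443) = (-495*(1 + (33 - 14)) - 438750)*(231215 - 212443) = (-495*(1 + 19) - 438750)*18772 = (-495*20 - 438750)*18772 = (-9900 - 438750)*18772 = -448650*18772 = -8422057800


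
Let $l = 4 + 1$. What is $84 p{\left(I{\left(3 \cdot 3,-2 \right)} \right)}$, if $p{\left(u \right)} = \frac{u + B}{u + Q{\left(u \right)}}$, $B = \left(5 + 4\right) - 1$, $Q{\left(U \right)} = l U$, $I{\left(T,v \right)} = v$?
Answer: $-42$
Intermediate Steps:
$l = 5$
$Q{\left(U \right)} = 5 U$
$B = 8$ ($B = 9 - 1 = 8$)
$p{\left(u \right)} = \frac{8 + u}{6 u}$ ($p{\left(u \right)} = \frac{u + 8}{u + 5 u} = \frac{8 + u}{6 u}$)
$84 p{\left(I{\left(3 \cdot 3,-2 \right)} \right)} = 84 \frac{8 - 2}{6 \left(-2\right)} = 84 \cdot \frac{1}{6} \left(- \frac{1}{2}\right) 6 = 84 \left(- \frac{1}{2}\right) = -42$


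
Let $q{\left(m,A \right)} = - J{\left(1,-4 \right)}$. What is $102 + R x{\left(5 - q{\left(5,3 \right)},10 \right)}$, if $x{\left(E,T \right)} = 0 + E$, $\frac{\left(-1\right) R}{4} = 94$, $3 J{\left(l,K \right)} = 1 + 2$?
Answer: $-2154$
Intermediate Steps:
$J{\left(l,K \right)} = 1$ ($J{\left(l,K \right)} = \frac{1 + 2}{3} = \frac{1}{3} \cdot 3 = 1$)
$q{\left(m,A \right)} = -1$ ($q{\left(m,A \right)} = \left(-1\right) 1 = -1$)
$R = -376$ ($R = \left(-4\right) 94 = -376$)
$x{\left(E,T \right)} = E$
$102 + R x{\left(5 - q{\left(5,3 \right)},10 \right)} = 102 - 376 \left(5 - -1\right) = 102 - 376 \left(5 + 1\right) = 102 - 2256 = -2154$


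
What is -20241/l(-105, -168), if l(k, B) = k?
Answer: 6747/35 ≈ 192.77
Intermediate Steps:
-20241/l(-105, -168) = -20241/(-105) = -20241*(-1/105) = 6747/35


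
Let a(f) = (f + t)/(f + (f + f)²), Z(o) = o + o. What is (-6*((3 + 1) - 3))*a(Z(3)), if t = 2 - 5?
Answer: -3/25 ≈ -0.12000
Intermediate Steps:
Z(o) = 2*o
t = -3
a(f) = (-3 + f)/(f + 4*f²) (a(f) = (f - 3)/(f + (f + f)²) = (-3 + f)/(f + (2*f)²) = (-3 + f)/(f + 4*f²))
(-6*((3 + 1) - 3))*a(Z(3)) = (-6*((3 + 1) - 3))*((-3 + 2*3)/(((2*3))*(1 + 4*(2*3)))) = (-6*(4 - 3))*((-3 + 6)/(6*(1 + 4*6))) = (-6*1)*((⅙)*3/(1 + 24)) = -3/25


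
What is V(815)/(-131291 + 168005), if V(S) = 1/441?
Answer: 1/16190874 ≈ 6.1763e-8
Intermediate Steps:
V(S) = 1/441
V(815)/(-131291 + 168005) = 1/(441*(-131291 + 168005)) = (1/441)/36714 = (1/441)*(1/36714) = 1/16190874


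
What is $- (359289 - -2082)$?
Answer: $-361371$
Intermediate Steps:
$- (359289 - -2082) = - (359289 + 2082) = \left(-1\right) 361371 = -361371$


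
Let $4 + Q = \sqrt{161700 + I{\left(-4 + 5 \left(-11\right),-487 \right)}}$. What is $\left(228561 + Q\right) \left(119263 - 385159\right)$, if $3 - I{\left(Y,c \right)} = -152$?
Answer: $-60772392072 - 265896 \sqrt{161855} \approx -6.0879 \cdot 10^{10}$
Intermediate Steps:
$I{\left(Y,c \right)} = 155$ ($I{\left(Y,c \right)} = 3 - -152 = 3 + 152 = 155$)
$Q = -4 + \sqrt{161855}$ ($Q = -4 + \sqrt{161700 + 155} = -4 + \sqrt{161855} \approx 398.31$)
$\left(228561 + Q\right) \left(119263 - 385159\right) = \left(228561 - \left(4 - \sqrt{161855}\right)\right) \left(119263 - 385159\right) = \left(228557 + \sqrt{161855}\right) \left(-265896\right) = -60772392072 - 265896 \sqrt{161855}$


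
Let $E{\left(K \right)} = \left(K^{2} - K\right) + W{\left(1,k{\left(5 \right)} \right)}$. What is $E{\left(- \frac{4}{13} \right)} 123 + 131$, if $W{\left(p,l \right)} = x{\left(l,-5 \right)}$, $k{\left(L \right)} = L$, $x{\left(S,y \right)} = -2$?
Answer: $- \frac{11071}{169} \approx -65.509$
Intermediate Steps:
$W{\left(p,l \right)} = -2$
$E{\left(K \right)} = -2 + K^{2} - K$ ($E{\left(K \right)} = \left(K^{2} - K\right) - 2 = -2 + K^{2} - K$)
$E{\left(- \frac{4}{13} \right)} 123 + 131 = \left(-2 + \left(- \frac{4}{13}\right)^{2} - - \frac{4}{13}\right) 123 + 131 = \left(-2 + \frac{16}{169} + \frac{4}{13}\right) 123 + 131 = \left(- \frac{270}{169}\right) 123 + 131 = - \frac{33210}{169} + 131 = - \frac{11071}{169}$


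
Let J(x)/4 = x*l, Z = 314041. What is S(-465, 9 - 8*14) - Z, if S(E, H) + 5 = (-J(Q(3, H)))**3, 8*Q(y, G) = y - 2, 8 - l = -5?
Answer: -2514565/8 ≈ -3.1432e+5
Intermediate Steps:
l = 13 (l = 8 - 1*(-5) = 8 + 5 = 13)
Q(y, G) = -1/4 + y/8 (Q(y, G) = (y - 2)/8 = (-2 + y)/8 = -1/4 + y/8)
J(x) = 52*x (J(x) = 4*(x*13) = 4*(13*x) = 52*x)
S(E, H) = -2237/8 (S(E, H) = -5 + (-52*(-1/4 + (1/8)*3))**3 = -5 + (-52*(-1/4 + 3/8))**3 = -5 + (-52/8)**3 = -5 + (-1*13/2)**3 = -5 + (-13/2)**3 = -5 - 2197/8 = -2237/8)
S(-465, 9 - 8*14) - Z = -2237/8 - 1*314041 = -2237/8 - 314041 = -2514565/8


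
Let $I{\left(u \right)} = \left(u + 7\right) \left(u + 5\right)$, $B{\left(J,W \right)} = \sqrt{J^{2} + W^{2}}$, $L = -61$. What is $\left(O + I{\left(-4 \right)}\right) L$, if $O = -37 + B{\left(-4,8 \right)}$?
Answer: $2074 - 244 \sqrt{5} \approx 1528.4$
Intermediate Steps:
$O = -37 + 4 \sqrt{5}$ ($O = -37 + \sqrt{\left(-4\right)^{2} + 8^{2}} = -37 + \sqrt{16 + 64} = -37 + \sqrt{80} = -37 + 4 \sqrt{5} \approx -28.056$)
$I{\left(u \right)} = \left(5 + u\right) \left(7 + u\right)$ ($I{\left(u \right)} = \left(7 + u\right) \left(5 + u\right) = \left(5 + u\right) \left(7 + u\right)$)
$\left(O + I{\left(-4 \right)}\right) L = \left(\left(-37 + 4 \sqrt{5}\right) + \left(35 + \left(-4\right)^{2} + 12 \left(-4\right)\right)\right) \left(-61\right) = \left(\left(-37 + 4 \sqrt{5}\right) + \left(35 + 16 - 48\right)\right) \left(-61\right) = \left(\left(-37 + 4 \sqrt{5}\right) + 3\right) \left(-61\right) = \left(-34 + 4 \sqrt{5}\right) \left(-61\right) = 2074 - 244 \sqrt{5}$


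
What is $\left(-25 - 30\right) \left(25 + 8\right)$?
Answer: $-1815$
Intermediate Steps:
$\left(-25 - 30\right) \left(25 + 8\right) = \left(-55\right) 33 = -1815$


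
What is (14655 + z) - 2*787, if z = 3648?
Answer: 16729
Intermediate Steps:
(14655 + z) - 2*787 = (14655 + 3648) - 2*787 = 18303 - 1574 = 16729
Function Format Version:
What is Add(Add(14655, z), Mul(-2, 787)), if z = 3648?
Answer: 16729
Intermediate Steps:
Add(Add(14655, z), Mul(-2, 787)) = Add(Add(14655, 3648), Mul(-2, 787)) = Add(18303, -1574) = 16729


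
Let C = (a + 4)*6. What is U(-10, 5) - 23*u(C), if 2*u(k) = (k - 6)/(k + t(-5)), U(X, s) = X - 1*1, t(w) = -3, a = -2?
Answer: -56/3 ≈ -18.667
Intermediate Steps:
U(X, s) = -1 + X (U(X, s) = X - 1 = -1 + X)
C = 12 (C = (-2 + 4)*6 = 2*6 = 12)
u(k) = (-6 + k)/(2*(-3 + k)) (u(k) = ((k - 6)/(k - 3))/2 = ((-6 + k)/(-3 + k))/2 = (-6 + k)/(2*(-3 + k)))
U(-10, 5) - 23*u(C) = (-1 - 10) - 23*(-6 + 12)/(2*(-3 + 12)) = -11 - 23*6/(2*9) = -11 - 23*⅓ = -11 - 23/3 = -56/3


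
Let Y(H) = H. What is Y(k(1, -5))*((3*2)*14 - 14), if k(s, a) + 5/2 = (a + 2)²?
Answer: 455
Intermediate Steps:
k(s, a) = -5/2 + (2 + a)² (k(s, a) = -5/2 + (a + 2)² = -5/2 + (2 + a)²)
Y(k(1, -5))*((3*2)*14 - 14) = (-5/2 + (2 - 5)²)*((3*2)*14 - 14) = (-5/2 + (-3)²)*(6*14 - 14) = (-5/2 + 9)*(84 - 14) = (13/2)*70 = 455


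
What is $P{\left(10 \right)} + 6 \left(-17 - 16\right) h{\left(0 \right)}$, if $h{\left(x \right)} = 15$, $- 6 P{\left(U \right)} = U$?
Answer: $- \frac{8915}{3} \approx -2971.7$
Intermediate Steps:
$P{\left(U \right)} = - \frac{U}{6}$
$P{\left(10 \right)} + 6 \left(-17 - 16\right) h{\left(0 \right)} = \left(- \frac{1}{6}\right) 10 + 6 \left(-17 - 16\right) 15 = - \frac{5}{3} + 6 \left(-33\right) 15 = - \frac{5}{3} - 2970 = - \frac{8915}{3}$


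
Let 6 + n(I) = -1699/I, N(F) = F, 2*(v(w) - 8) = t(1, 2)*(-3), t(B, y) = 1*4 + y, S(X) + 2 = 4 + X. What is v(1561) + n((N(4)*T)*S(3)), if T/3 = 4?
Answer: -3379/240 ≈ -14.079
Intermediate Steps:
S(X) = 2 + X (S(X) = -2 + (4 + X) = 2 + X)
t(B, y) = 4 + y
T = 12 (T = 3*4 = 12)
v(w) = -1 (v(w) = 8 + ((4 + 2)*(-3))/2 = 8 + (6*(-3))/2 = 8 + (1/2)*(-18) = 8 - 9 = -1)
n(I) = -6 - 1699/I
v(1561) + n((N(4)*T)*S(3)) = -1 + (-6 - 1699*1/(48*(2 + 3))) = -1 + (-6 - 1699/(48*5)) = -1 + (-6 - 1699/240) = -1 - 3139/240 = -3379/240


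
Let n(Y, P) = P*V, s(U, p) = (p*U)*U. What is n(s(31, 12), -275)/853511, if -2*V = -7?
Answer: -1925/1707022 ≈ -0.0011277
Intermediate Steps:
V = 7/2 (V = -½*(-7) = 7/2 ≈ 3.5000)
s(U, p) = p*U² (s(U, p) = (U*p)*U = p*U²)
n(Y, P) = 7*P/2 (n(Y, P) = P*(7/2) = 7*P/2)
n(s(31, 12), -275)/853511 = ((7/2)*(-275))/853511 = -1925/2*1/853511 = -1925/1707022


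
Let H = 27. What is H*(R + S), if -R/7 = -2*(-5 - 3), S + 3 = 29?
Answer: -2322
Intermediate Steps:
S = 26 (S = -3 + 29 = 26)
R = -112 (R = -(-14)*(-5 - 3) = -(-14)*(-8) = -7*16 = -112)
H*(R + S) = 27*(-112 + 26) = 27*(-86) = -2322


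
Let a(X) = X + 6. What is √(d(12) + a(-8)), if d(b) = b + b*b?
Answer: √154 ≈ 12.410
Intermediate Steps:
d(b) = b + b²
a(X) = 6 + X
√(d(12) + a(-8)) = √(12*(1 + 12) + (6 - 8)) = √(12*13 - 2) = √(156 - 2) = √154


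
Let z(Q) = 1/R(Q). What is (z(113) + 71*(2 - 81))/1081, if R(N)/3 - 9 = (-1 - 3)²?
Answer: -420674/81075 ≈ -5.1887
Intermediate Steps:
R(N) = 75 (R(N) = 27 + 3*(-1 - 3)² = 27 + 3*(-4)² = 27 + 3*16 = 27 + 48 = 75)
z(Q) = 1/75
(z(113) + 71*(2 - 81))/1081 = (1/75 + 71*(2 - 81))/1081 = (1/75 + 71*(-79))*(1/1081) = (1/75 - 5609)*(1/1081) = -420674/75*1/1081 = -420674/81075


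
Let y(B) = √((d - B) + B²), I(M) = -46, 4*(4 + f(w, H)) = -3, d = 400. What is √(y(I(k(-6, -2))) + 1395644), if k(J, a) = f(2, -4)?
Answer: √(1395644 + √2562) ≈ 1181.4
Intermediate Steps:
f(w, H) = -19/4 (f(w, H) = -4 + (¼)*(-3) = -4 - ¾ = -19/4)
k(J, a) = -19/4
y(B) = √(400 + B² - B) (y(B) = √((400 - B) + B²) = √(400 + B² - B))
√(y(I(k(-6, -2))) + 1395644) = √(√(400 + (-46)² - 1*(-46)) + 1395644) = √(√(400 + 2116 + 46) + 1395644) = √(√2562 + 1395644) = √(1395644 + √2562)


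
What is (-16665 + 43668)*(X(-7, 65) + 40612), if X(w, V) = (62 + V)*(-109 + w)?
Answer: 698837640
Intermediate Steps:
X(w, V) = (-109 + w)*(62 + V)
(-16665 + 43668)*(X(-7, 65) + 40612) = (-16665 + 43668)*((-6758 - 109*65 + 62*(-7) + 65*(-7)) + 40612) = 27003*((-6758 - 7085 - 434 - 455) + 40612) = 27003*(-14732 + 40612) = 27003*25880 = 698837640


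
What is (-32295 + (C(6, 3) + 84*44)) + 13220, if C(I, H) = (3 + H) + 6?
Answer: -15367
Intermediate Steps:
C(I, H) = 9 + H
(-32295 + (C(6, 3) + 84*44)) + 13220 = (-32295 + ((9 + 3) + 84*44)) + 13220 = (-32295 + (12 + 3696)) + 13220 = (-32295 + 3708) + 13220 = -28587 + 13220 = -15367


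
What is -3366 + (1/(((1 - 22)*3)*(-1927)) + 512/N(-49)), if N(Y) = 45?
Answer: -2036272457/607005 ≈ -3354.6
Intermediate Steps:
-3366 + (1/(((1 - 22)*3)*(-1927)) + 512/N(-49)) = -3366 + (1/(((1 - 22)*3)*(-1927)) + 512/45) = -3366 + (-1/1927/(-21*3) + 512*(1/45)) = -3366 + (-1/1927/(-63) + 512/45) = -3366 + (-1/63*(-1/1927) + 512/45) = -3366 + (1/121401 + 512/45) = -3366 + 6906373/607005 = -2036272457/607005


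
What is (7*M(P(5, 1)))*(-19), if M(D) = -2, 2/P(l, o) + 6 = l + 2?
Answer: 266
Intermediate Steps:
P(l, o) = 2/(-4 + l) (P(l, o) = 2/(-6 + (l + 2)) = 2/(-6 + (2 + l)) = 2/(-4 + l))
(7*M(P(5, 1)))*(-19) = (7*(-2))*(-19) = -14*(-19) = 266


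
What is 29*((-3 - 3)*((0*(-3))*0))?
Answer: 0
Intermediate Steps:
29*((-3 - 3)*((0*(-3))*0)) = 29*(-0*0) = 29*(-6*0) = 29*0 = 0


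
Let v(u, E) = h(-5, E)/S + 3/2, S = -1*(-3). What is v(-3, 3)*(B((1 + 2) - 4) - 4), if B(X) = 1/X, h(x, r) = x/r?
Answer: -85/18 ≈ -4.7222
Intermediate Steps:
S = 3
v(u, E) = 3/2 - 5/(3*E) (v(u, E) = -5/E/3 + 3/2 = -5/E*(1/3) + 3*(1/2) = -5/(3*E) + 3/2 = 3/2 - 5/(3*E))
v(-3, 3)*(B((1 + 2) - 4) - 4) = ((1/6)*(-10 + 9*3)/3)*(1/((1 + 2) - 4) - 4) = ((1/6)*(1/3)*(-10 + 27))*(1/(3 - 4) - 4) = ((1/6)*(1/3)*17)*(1/(-1) - 4) = 17*(-1 - 4)/18 = (17/18)*(-5) = -85/18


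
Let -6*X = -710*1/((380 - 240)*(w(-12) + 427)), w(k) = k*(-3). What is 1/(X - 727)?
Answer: -38892/28274413 ≈ -0.0013755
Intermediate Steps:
w(k) = -3*k
X = 71/38892 (X = -(-355)/(3*((380 - 240)*(-3*(-12) + 427))) = -(-355)/(3*(140*(36 + 427))) = -(-355)/(3*(140*463)) = -(-355)/(3*64820) = -⅙*(-71/6482) = 71/38892 ≈ 0.0018256)
1/(X - 727) = 1/(71/38892 - 727) = 1/(-28274413/38892) = -38892/28274413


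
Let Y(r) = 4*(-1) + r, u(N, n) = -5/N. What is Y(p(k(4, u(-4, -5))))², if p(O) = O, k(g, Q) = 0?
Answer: 16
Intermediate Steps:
Y(r) = -4 + r
Y(p(k(4, u(-4, -5))))² = (-4 + 0)² = (-4)² = 16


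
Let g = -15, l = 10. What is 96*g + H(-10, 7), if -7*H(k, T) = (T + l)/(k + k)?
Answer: -201583/140 ≈ -1439.9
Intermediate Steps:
H(k, T) = -(10 + T)/(14*k) (H(k, T) = -(T + 10)/(7*(k + k)) = -(10 + T)/(7*(2*k)) = -(10 + T)*1/(2*k)/7 = -(10 + T)/(14*k))
96*g + H(-10, 7) = 96*(-15) + (1/14)*(-10 - 1*7)/(-10) = -1440 + (1/14)*(-⅒)*(-10 - 7) = -1440 + (1/14)*(-⅒)*(-17) = -1440 + 17/140 = -201583/140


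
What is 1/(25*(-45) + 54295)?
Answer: 1/53170 ≈ 1.8808e-5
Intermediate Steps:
1/(25*(-45) + 54295) = 1/(-1125 + 54295) = 1/53170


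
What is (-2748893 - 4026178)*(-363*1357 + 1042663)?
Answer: -3726776855112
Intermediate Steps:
(-2748893 - 4026178)*(-363*1357 + 1042663) = -6775071*(-492591 + 1042663) = -6775071*550072 = -3726776855112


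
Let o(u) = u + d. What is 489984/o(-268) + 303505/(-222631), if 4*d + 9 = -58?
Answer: -436688203811/253576709 ≈ -1722.1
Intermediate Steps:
d = -67/4 (d = -9/4 + (¼)*(-58) = -9/4 - 29/2 = -67/4 ≈ -16.750)
o(u) = -67/4 + u (o(u) = u - 67/4 = -67/4 + u)
489984/o(-268) + 303505/(-222631) = 489984/(-67/4 - 268) + 303505/(-222631) = 489984/(-1139/4) + 303505*(-1/222631) = 489984*(-4/1139) - 303505/222631 = -1959936/1139 - 303505/222631 = -436688203811/253576709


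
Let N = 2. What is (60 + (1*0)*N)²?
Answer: 3600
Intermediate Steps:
(60 + (1*0)*N)² = (60 + (1*0)*2)² = (60 + 0*2)² = (60 + 0)² = 60² = 3600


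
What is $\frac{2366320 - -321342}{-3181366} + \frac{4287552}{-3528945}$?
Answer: $- \frac{3854147255437}{1871144273145} \approx -2.0598$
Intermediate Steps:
$\frac{2366320 - -321342}{-3181366} + \frac{4287552}{-3528945} = \left(2366320 + 321342\right) \left(- \frac{1}{3181366}\right) + 4287552 \left(- \frac{1}{3528945}\right) = 2687662 \left(- \frac{1}{3181366}\right) - \frac{1429184}{1176315} = - \frac{1343831}{1590683} - \frac{1429184}{1176315} = - \frac{3854147255437}{1871144273145}$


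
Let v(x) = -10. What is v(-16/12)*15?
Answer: -150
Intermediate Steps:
v(-16/12)*15 = -10*15 = -150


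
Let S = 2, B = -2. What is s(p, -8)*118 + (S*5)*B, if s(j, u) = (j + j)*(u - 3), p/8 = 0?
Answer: -20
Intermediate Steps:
p = 0 (p = 8*0 = 0)
s(j, u) = 2*j*(-3 + u) (s(j, u) = (2*j)*(-3 + u) = 2*j*(-3 + u))
s(p, -8)*118 + (S*5)*B = (2*0*(-3 - 8))*118 + (2*5)*(-2) = (2*0*(-11))*118 + 10*(-2) = 0*118 - 20 = 0 - 20 = -20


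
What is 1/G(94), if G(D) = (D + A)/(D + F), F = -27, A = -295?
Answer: -1/3 ≈ -0.33333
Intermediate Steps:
G(D) = (-295 + D)/(-27 + D) (G(D) = (D - 295)/(D - 27) = (-295 + D)/(-27 + D))
1/G(94) = 1/((-295 + 94)/(-27 + 94)) = 1/(-201/67) = 1/((1/67)*(-201)) = 1/(-3) = -1/3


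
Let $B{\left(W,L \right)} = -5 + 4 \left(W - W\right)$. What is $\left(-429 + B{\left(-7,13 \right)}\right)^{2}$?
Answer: $188356$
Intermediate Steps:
$B{\left(W,L \right)} = -5$ ($B{\left(W,L \right)} = -5 + 4 \cdot 0 = -5 + 0 = -5$)
$\left(-429 + B{\left(-7,13 \right)}\right)^{2} = \left(-429 - 5\right)^{2} = \left(-434\right)^{2} = 188356$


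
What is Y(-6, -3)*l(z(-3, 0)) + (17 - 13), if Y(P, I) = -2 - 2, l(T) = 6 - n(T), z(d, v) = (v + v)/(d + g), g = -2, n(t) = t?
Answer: -20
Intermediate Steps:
z(d, v) = 2*v/(-2 + d) (z(d, v) = (v + v)/(d - 2) = (2*v)/(-2 + d) = 2*v/(-2 + d))
l(T) = 6 - T
Y(P, I) = -4
Y(-6, -3)*l(z(-3, 0)) + (17 - 13) = -4*(6 - 2*0/(-2 - 3)) + (17 - 13) = -4*(6 - 2*0/(-5)) + 4 = -4*(6 - 2*0*(-1)/5) + 4 = -4*(6 - 1*0) + 4 = -4*(6 + 0) + 4 = -4*6 + 4 = -24 + 4 = -20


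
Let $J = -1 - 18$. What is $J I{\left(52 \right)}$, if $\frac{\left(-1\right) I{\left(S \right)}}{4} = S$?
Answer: $3952$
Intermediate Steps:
$J = -19$ ($J = -1 - 18 = -19$)
$I{\left(S \right)} = - 4 S$
$J I{\left(52 \right)} = - 19 \left(\left(-4\right) 52\right) = \left(-19\right) \left(-208\right) = 3952$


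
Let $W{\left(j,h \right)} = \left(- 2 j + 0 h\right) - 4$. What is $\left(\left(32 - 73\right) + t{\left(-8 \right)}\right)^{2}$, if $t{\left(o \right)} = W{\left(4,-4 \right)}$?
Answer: $2809$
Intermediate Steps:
$W{\left(j,h \right)} = -4 - 2 j$ ($W{\left(j,h \right)} = \left(- 2 j + 0\right) - 4 = - 2 j - 4 = -4 - 2 j$)
$t{\left(o \right)} = -12$ ($t{\left(o \right)} = -4 - 8 = -12$)
$\left(\left(32 - 73\right) + t{\left(-8 \right)}\right)^{2} = \left(\left(32 - 73\right) - 12\right)^{2} = \left(-41 - 12\right)^{2} = \left(-53\right)^{2} = 2809$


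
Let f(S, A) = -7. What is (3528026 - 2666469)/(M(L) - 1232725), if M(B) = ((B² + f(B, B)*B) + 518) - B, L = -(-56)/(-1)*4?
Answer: -861557/1180239 ≈ -0.72999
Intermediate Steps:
L = -224 (L = -(-56)*(-1)*4 = -8*7*4 = -56*4 = -224)
M(B) = 518 + B² - 8*B (M(B) = ((B² - 7*B) + 518) - B = (518 + B² - 7*B) - B = 518 + B² - 8*B)
(3528026 - 2666469)/(M(L) - 1232725) = (3528026 - 2666469)/((518 + (-224)² - 8*(-224)) - 1232725) = 861557/((518 + 50176 + 1792) - 1232725) = 861557/(52486 - 1232725) = 861557/(-1180239) = 861557*(-1/1180239) = -861557/1180239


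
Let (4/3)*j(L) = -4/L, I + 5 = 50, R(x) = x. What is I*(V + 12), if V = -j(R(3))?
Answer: 585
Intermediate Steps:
I = 45 (I = -5 + 50 = 45)
j(L) = -3/L (j(L) = 3*(-4/L)/4 = -3/L)
V = 1 (V = -(-3)/3 = -1*(-1) = 1)
I*(V + 12) = 45*(1 + 12) = 45*13 = 585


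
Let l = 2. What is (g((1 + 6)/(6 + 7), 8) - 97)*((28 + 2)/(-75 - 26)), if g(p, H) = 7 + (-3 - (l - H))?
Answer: 2610/101 ≈ 25.842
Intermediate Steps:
g(p, H) = 2 + H (g(p, H) = 7 + (-3 - (2 - H)) = 7 + (-3 + (-2 + H)) = 7 + (-5 + H) = 2 + H)
(g((1 + 6)/(6 + 7), 8) - 97)*((28 + 2)/(-75 - 26)) = ((2 + 8) - 97)*((28 + 2)/(-75 - 26)) = (10 - 97)*(30/(-101)) = -2610*(-1)/101 = -87*(-30/101) = 2610/101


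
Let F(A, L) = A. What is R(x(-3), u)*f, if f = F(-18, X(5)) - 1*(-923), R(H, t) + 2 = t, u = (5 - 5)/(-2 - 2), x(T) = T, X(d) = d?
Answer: -1810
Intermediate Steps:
u = 0 (u = 0/(-4) = 0*(-1/4) = 0)
R(H, t) = -2 + t
f = 905 (f = -18 - 1*(-923) = -18 + 923 = 905)
R(x(-3), u)*f = (-2 + 0)*905 = -2*905 = -1810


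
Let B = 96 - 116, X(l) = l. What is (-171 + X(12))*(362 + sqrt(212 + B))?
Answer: -57558 - 1272*sqrt(3) ≈ -59761.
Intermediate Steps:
B = -20
(-171 + X(12))*(362 + sqrt(212 + B)) = (-171 + 12)*(362 + sqrt(212 - 20)) = -159*(362 + sqrt(192)) = -159*(362 + 8*sqrt(3)) = -57558 - 1272*sqrt(3)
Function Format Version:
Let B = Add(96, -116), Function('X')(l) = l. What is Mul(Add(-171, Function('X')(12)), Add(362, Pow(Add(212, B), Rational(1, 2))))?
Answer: Add(-57558, Mul(-1272, Pow(3, Rational(1, 2)))) ≈ -59761.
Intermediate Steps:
B = -20
Mul(Add(-171, Function('X')(12)), Add(362, Pow(Add(212, B), Rational(1, 2)))) = Mul(Add(-171, 12), Add(362, Pow(Add(212, -20), Rational(1, 2)))) = Mul(-159, Add(362, Pow(192, Rational(1, 2)))) = Mul(-159, Add(362, Mul(8, Pow(3, Rational(1, 2))))) = Add(-57558, Mul(-1272, Pow(3, Rational(1, 2))))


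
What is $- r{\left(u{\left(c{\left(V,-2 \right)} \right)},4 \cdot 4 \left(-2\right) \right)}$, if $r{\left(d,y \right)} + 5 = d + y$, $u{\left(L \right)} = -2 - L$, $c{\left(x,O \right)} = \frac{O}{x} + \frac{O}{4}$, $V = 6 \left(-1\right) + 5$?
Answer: $\frac{81}{2} \approx 40.5$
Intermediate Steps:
$V = -1$ ($V = -6 + 5 = -1$)
$c{\left(x,O \right)} = \frac{O}{4} + \frac{O}{x}$ ($c{\left(x,O \right)} = \frac{O}{x} + O \frac{1}{4} = \frac{O}{x} + \frac{O}{4} = \frac{O}{4} + \frac{O}{x}$)
$r{\left(d,y \right)} = -5 + d + y$ ($r{\left(d,y \right)} = -5 + \left(d + y\right) = -5 + d + y$)
$- r{\left(u{\left(c{\left(V,-2 \right)} \right)},4 \cdot 4 \left(-2\right) \right)} = - (-5 - \left(2 + 2 - \frac{1}{2}\right) + 4 \cdot 4 \left(-2\right)) = - (-5 - \left(\frac{3}{2} + 2\right) + 16 \left(-2\right)) = - (-5 - \frac{7}{2} - 32) = \left(-1\right) \left(- \frac{81}{2}\right) = \frac{81}{2}$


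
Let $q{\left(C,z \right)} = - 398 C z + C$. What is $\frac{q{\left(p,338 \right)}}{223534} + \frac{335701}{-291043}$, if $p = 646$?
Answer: $- \frac{12683609022614}{32529002981} \approx -389.92$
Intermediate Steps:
$q{\left(C,z \right)} = C - 398 C z$ ($q{\left(C,z \right)} = - 398 C z + C = C - 398 C z$)
$\frac{q{\left(p,338 \right)}}{223534} + \frac{335701}{-291043} = \frac{646 \left(1 - 134524\right)}{223534} + \frac{335701}{-291043} = 646 \left(1 - 134524\right) \frac{1}{223534} + 335701 \left(- \frac{1}{291043}\right) = 646 \left(-134523\right) \frac{1}{223534} - \frac{335701}{291043} = \left(-86901858\right) \frac{1}{223534} - \frac{335701}{291043} = - \frac{43450929}{111767} - \frac{335701}{291043} = - \frac{12683609022614}{32529002981}$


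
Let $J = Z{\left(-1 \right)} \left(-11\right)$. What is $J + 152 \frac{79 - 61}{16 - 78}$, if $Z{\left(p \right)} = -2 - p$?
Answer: $- \frac{1027}{31} \approx -33.129$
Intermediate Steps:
$J = 11$ ($J = \left(-2 - -1\right) \left(-11\right) = \left(-2 + 1\right) \left(-11\right) = \left(-1\right) \left(-11\right) = 11$)
$J + 152 \frac{79 - 61}{16 - 78} = 11 + 152 \frac{79 - 61}{16 - 78} = 11 + 152 \frac{18}{-62} = 11 + 152 \cdot 18 \left(- \frac{1}{62}\right) = 11 + 152 \left(- \frac{9}{31}\right) = 11 - \frac{1368}{31} = - \frac{1027}{31}$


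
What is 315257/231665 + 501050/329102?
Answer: 109913728732/38120707415 ≈ 2.8833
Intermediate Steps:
315257/231665 + 501050/329102 = 315257*(1/231665) + 501050*(1/329102) = 315257/231665 + 250525/164551 = 109913728732/38120707415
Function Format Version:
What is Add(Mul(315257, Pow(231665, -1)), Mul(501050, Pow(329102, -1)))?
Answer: Rational(109913728732, 38120707415) ≈ 2.8833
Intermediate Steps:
Add(Mul(315257, Pow(231665, -1)), Mul(501050, Pow(329102, -1))) = Add(Mul(315257, Rational(1, 231665)), Mul(501050, Rational(1, 329102))) = Add(Rational(315257, 231665), Rational(250525, 164551)) = Rational(109913728732, 38120707415)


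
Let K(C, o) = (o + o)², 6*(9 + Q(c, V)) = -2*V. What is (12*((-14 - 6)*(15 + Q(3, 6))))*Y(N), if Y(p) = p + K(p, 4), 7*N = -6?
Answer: -424320/7 ≈ -60617.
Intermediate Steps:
N = -6/7 (N = (⅐)*(-6) = -6/7 ≈ -0.85714)
Q(c, V) = -9 - V/3 (Q(c, V) = -9 + (-2*V)/6 = -9 - V/3)
K(C, o) = 4*o² (K(C, o) = (2*o)² = 4*o²)
Y(p) = 64 + p (Y(p) = p + 4*4² = p + 4*16 = p + 64 = 64 + p)
(12*((-14 - 6)*(15 + Q(3, 6))))*Y(N) = (12*((-14 - 6)*(15 + (-9 - ⅓*6))))*(64 - 6/7) = (12*(-20*(15 + (-9 - 2))))*(442/7) = (12*(-20*(15 - 11)))*(442/7) = (12*(-20*4))*(442/7) = (12*(-80))*(442/7) = -960*442/7 = -424320/7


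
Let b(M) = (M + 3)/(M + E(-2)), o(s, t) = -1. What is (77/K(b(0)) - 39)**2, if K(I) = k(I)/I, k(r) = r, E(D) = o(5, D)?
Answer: 1444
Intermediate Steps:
E(D) = -1
b(M) = (3 + M)/(-1 + M) (b(M) = (M + 3)/(M - 1) = (3 + M)/(-1 + M))
K(I) = 1 (K(I) = I/I = 1)
(77/K(b(0)) - 39)**2 = (77/1 - 39)**2 = (77*1 - 39)**2 = (77 - 39)**2 = 38**2 = 1444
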